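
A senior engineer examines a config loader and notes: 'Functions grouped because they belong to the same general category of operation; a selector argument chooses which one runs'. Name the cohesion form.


Reasoning: Grouped by category of activity, not by data or sequence
Type: Logical cohesion

Logical cohesion


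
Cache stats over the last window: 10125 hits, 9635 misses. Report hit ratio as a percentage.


Formula: hit rate = hits / (hits + misses) * 100
hit rate = 10125 / (10125 + 9635) * 100
hit rate = 10125 / 19760 * 100
hit rate = 51.24%

51.24%


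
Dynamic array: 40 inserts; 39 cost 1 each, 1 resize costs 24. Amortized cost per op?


Formula: Amortized cost = Total cost / Operations
Total cost = (39 * 1) + (1 * 24)
Total cost = 39 + 24 = 63
Amortized = 63 / 40 = 1.575

1.575


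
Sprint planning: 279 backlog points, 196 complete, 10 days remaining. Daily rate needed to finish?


Formula: Required rate = Remaining points / Days left
Remaining = 279 - 196 = 83 points
Required rate = 83 / 10 = 8.3 points/day

8.3 points/day


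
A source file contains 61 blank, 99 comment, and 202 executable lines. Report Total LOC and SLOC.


Total LOC = blank + comment + code
Total LOC = 61 + 99 + 202 = 362
SLOC (source only) = code = 202

Total LOC: 362, SLOC: 202


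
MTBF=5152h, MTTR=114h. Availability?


Availability = MTBF / (MTBF + MTTR)
Availability = 5152 / (5152 + 114)
Availability = 5152 / 5266
Availability = 97.8352%

97.8352%


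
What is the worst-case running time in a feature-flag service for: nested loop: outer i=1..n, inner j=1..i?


Reasoning: triangle: n(n+1)/2 ~ n^2/2
Complexity: O(n^2)

O(n^2)


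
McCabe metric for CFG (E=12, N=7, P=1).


Formula: V(G) = E - N + 2P
V(G) = 12 - 7 + 2*1
V(G) = 5 + 2
V(G) = 7

7


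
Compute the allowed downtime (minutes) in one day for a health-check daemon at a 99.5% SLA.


Formula: allowed downtime = period * (100 - SLA) / 100
Period (day) = 1440 minutes
Unavailability fraction = (100 - 99.5) / 100
Allowed downtime = 1440 * (100 - 99.5) / 100
Allowed downtime = 7.2 minutes

7.2 minutes


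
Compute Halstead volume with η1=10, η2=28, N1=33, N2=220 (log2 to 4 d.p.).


Formula: V = N * log2(η), where N = N1 + N2 and η = η1 + η2
η = 10 + 28 = 38
N = 33 + 220 = 253
log2(38) ≈ 5.2479
V = 253 * 5.2479 = 1327.72

1327.72


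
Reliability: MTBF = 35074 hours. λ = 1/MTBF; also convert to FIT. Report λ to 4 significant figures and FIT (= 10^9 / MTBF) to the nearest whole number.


Formula: λ = 1 / MTBF; FIT = λ × 1e9 = 1e9 / MTBF
λ = 1 / 35074 ≈ 2.851e-05 failures/hour
FIT = 1e9 / 35074 ≈ 28511 failures per 1e9 hours (nearest whole number)

λ = 2.851e-05 /h, FIT = 28511


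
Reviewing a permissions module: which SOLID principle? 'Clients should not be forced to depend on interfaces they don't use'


This describes the Interface Segregation Principle (ISP)

Interface Segregation Principle (ISP)


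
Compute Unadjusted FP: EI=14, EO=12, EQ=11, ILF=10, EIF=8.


UFP = EI*4 + EO*5 + EQ*4 + ILF*10 + EIF*7
UFP = 14*4 + 12*5 + 11*4 + 10*10 + 8*7
UFP = 56 + 60 + 44 + 100 + 56
UFP = 316

316


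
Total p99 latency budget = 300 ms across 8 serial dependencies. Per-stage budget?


Formula: per_stage = total_budget / stages
per_stage = 300 / 8
per_stage = 37.5 ms

37.5 ms


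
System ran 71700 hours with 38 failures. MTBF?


Formula: MTBF = Total operating time / Number of failures
MTBF = 71700 / 38
MTBF = 1886.84 hours

1886.84 hours


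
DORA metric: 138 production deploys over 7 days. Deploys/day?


Formula: deployments per day = releases / days
= 138 / 7
= 19.714 deploys/day
(equivalently, 138.0 deploys/week)

19.714 deploys/day


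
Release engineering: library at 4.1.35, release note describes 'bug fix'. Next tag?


Current: 4.1.35
Change category: 'bug fix' → patch bump
SemVer rule: patch bump → increment PATCH (MAJOR and MINOR unchanged)
New: 4.1.36

4.1.36


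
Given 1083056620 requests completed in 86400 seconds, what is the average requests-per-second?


Formula: throughput = requests / seconds
throughput = 1083056620 / 86400
throughput = 12535.38 requests/second

12535.38 requests/second


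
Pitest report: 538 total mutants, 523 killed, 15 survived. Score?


Mutation score = killed / total * 100
Mutation score = 523 / 538 * 100
Mutation score = 97.21%

97.21%


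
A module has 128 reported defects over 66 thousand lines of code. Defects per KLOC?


Defect density = defects / KLOC
Defect density = 128 / 66
Defect density = 1.939 defects/KLOC

1.939 defects/KLOC


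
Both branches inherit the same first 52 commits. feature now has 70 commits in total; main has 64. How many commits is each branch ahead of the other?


Common ancestor: commit #52
feature commits after divergence: 70 - 52 = 18
main commits after divergence: 64 - 52 = 12
feature is 18 commits ahead of main
main is 12 commits ahead of feature

feature ahead: 18, main ahead: 12


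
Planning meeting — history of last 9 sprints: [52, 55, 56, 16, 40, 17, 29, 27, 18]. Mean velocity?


Formula: Avg velocity = Total points / Number of sprints
Points: [52, 55, 56, 16, 40, 17, 29, 27, 18]
Sum = 52 + 55 + 56 + 16 + 40 + 17 + 29 + 27 + 18 = 310
Avg velocity = 310 / 9 = 34.44 points/sprint

34.44 points/sprint


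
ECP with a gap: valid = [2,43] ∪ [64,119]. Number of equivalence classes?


Valid ranges: [2,43] and [64,119]
Class 1: x < 2 — invalid
Class 2: 2 ≤ x ≤ 43 — valid
Class 3: 43 < x < 64 — invalid (gap between ranges)
Class 4: 64 ≤ x ≤ 119 — valid
Class 5: x > 119 — invalid
Total equivalence classes: 5

5 equivalence classes


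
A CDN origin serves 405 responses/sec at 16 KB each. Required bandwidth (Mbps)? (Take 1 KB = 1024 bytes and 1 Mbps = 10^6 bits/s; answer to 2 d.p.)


Formula: Mbps = payload_bytes * RPS * 8 / 1e6
Payload per request = 16 KB = 16 * 1024 = 16384 bytes
Total bytes/sec = 16384 * 405 = 6635520
Total bits/sec = 6635520 * 8 = 53084160
Mbps = 53084160 / 1e6 = 53.08

53.08 Mbps


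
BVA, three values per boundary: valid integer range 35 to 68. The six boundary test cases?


Range: [35, 68]
Boundaries: just below min, min, min+1, max-1, max, just above max
Values: [34, 35, 36, 67, 68, 69]

[34, 35, 36, 67, 68, 69]


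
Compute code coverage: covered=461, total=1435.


Coverage = covered / total * 100
Coverage = 461 / 1435 * 100
Coverage = 32.13%

32.13%


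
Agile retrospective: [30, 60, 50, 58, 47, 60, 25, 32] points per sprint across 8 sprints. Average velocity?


Formula: Avg velocity = Total points / Number of sprints
Points: [30, 60, 50, 58, 47, 60, 25, 32]
Sum = 30 + 60 + 50 + 58 + 47 + 60 + 25 + 32 = 362
Avg velocity = 362 / 8 = 45.25 points/sprint

45.25 points/sprint


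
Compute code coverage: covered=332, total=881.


Coverage = covered / total * 100
Coverage = 332 / 881 * 100
Coverage = 37.68%

37.68%


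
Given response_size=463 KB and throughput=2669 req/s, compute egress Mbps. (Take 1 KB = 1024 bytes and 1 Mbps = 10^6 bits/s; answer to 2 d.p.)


Formula: Mbps = payload_bytes * RPS * 8 / 1e6
Payload per request = 463 KB = 463 * 1024 = 474112 bytes
Total bytes/sec = 474112 * 2669 = 1265404928
Total bits/sec = 1265404928 * 8 = 10123239424
Mbps = 10123239424 / 1e6 = 10123.24

10123.24 Mbps


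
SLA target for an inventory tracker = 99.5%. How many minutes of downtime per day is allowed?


Formula: allowed downtime = period * (100 - SLA) / 100
Period (day) = 1440 minutes
Unavailability fraction = (100 - 99.5) / 100
Allowed downtime = 1440 * (100 - 99.5) / 100
Allowed downtime = 7.2 minutes

7.2 minutes


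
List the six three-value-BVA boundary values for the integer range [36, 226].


Range: [36, 226]
Boundaries: just below min, min, min+1, max-1, max, just above max
Values: [35, 36, 37, 225, 226, 227]

[35, 36, 37, 225, 226, 227]


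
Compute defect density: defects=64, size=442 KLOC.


Defect density = defects / KLOC
Defect density = 64 / 442
Defect density = 0.145 defects/KLOC

0.145 defects/KLOC


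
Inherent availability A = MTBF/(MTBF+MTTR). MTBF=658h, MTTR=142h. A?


Availability = MTBF / (MTBF + MTTR)
Availability = 658 / (658 + 142)
Availability = 658 / 800
Availability = 82.25%

82.25%


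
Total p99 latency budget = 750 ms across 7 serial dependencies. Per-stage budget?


Formula: per_stage = total_budget / stages
per_stage = 750 / 7
per_stage = 107.14 ms

107.14 ms


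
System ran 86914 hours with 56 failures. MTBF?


Formula: MTBF = Total operating time / Number of failures
MTBF = 86914 / 56
MTBF = 1552.04 hours

1552.04 hours


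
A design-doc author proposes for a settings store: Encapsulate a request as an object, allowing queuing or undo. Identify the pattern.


This matches the Command pattern

Command


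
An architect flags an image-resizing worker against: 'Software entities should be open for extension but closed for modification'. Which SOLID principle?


This describes the Open/Closed Principle (OCP)

Open/Closed Principle (OCP)


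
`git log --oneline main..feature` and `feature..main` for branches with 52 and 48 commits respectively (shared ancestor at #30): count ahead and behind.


Common ancestor: commit #30
feature commits after divergence: 52 - 30 = 22
main commits after divergence: 48 - 30 = 18
feature is 22 commits ahead of main
main is 18 commits ahead of feature

feature ahead: 22, main ahead: 18


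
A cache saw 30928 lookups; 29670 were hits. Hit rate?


Formula: hit rate = hits / (hits + misses) * 100
hit rate = 29670 / (29670 + 1258) * 100
hit rate = 29670 / 30928 * 100
hit rate = 95.93%

95.93%


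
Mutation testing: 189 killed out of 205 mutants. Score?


Mutation score = killed / total * 100
Mutation score = 189 / 205 * 100
Mutation score = 92.2%

92.2%


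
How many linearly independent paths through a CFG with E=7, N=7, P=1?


Formula: V(G) = E - N + 2P
V(G) = 7 - 7 + 2*1
V(G) = 0 + 2
V(G) = 2

2


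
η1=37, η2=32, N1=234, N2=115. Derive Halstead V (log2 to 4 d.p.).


Formula: V = N * log2(η), where N = N1 + N2 and η = η1 + η2
η = 37 + 32 = 69
N = 234 + 115 = 349
log2(69) ≈ 6.1085
V = 349 * 6.1085 = 2131.87

2131.87


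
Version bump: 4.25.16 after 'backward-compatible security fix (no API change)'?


Current: 4.25.16
Change category: 'backward-compatible security fix (no API change)' → patch bump
SemVer rule: patch bump → increment PATCH (MAJOR and MINOR unchanged)
New: 4.25.17

4.25.17


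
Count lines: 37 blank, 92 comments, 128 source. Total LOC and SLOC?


Total LOC = blank + comment + code
Total LOC = 37 + 92 + 128 = 257
SLOC (source only) = code = 128

Total LOC: 257, SLOC: 128


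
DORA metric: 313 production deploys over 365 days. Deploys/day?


Formula: deployments per day = releases / days
= 313 / 365
= 0.858 deploys/day
(equivalently, 6.0 deploys/week)

0.858 deploys/day


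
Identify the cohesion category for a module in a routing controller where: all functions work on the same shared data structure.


Reasoning: Functions share data
Type: Communicational cohesion

Communicational cohesion


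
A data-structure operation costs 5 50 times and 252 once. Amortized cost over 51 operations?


Formula: Amortized cost = Total cost / Operations
Total cost = (50 * 5) + (1 * 252)
Total cost = 250 + 252 = 502
Amortized = 502 / 51 = 9.8431

9.8431


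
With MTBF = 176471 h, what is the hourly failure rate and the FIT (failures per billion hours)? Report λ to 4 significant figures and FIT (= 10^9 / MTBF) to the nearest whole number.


Formula: λ = 1 / MTBF; FIT = λ × 1e9 = 1e9 / MTBF
λ = 1 / 176471 ≈ 5.667e-06 failures/hour
FIT = 1e9 / 176471 ≈ 5667 failures per 1e9 hours (nearest whole number)

λ = 5.667e-06 /h, FIT = 5667


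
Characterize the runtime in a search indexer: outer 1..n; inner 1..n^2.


Reasoning: n times n^2
Complexity: O(n^3)

O(n^3)


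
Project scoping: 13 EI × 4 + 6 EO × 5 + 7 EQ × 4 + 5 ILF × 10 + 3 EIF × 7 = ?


UFP = EI*4 + EO*5 + EQ*4 + ILF*10 + EIF*7
UFP = 13*4 + 6*5 + 7*4 + 5*10 + 3*7
UFP = 52 + 30 + 28 + 50 + 21
UFP = 181

181


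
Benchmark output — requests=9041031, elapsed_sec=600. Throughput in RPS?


Formula: throughput = requests / seconds
throughput = 9041031 / 600
throughput = 15068.39 requests/second

15068.39 requests/second


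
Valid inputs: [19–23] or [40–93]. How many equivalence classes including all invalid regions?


Valid ranges: [19,23] and [40,93]
Class 1: x < 19 — invalid
Class 2: 19 ≤ x ≤ 23 — valid
Class 3: 23 < x < 40 — invalid (gap between ranges)
Class 4: 40 ≤ x ≤ 93 — valid
Class 5: x > 93 — invalid
Total equivalence classes: 5

5 equivalence classes


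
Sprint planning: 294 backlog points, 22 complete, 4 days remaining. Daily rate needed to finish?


Formula: Required rate = Remaining points / Days left
Remaining = 294 - 22 = 272 points
Required rate = 272 / 4 = 68.0 points/day

68.0 points/day


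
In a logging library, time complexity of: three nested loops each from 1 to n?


Reasoning: three levels of nesting over n
Complexity: O(n^3)

O(n^3)


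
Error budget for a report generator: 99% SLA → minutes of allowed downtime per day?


Formula: allowed downtime = period * (100 - SLA) / 100
Period (day) = 1440 minutes
Unavailability fraction = (100 - 99.0) / 100
Allowed downtime = 1440 * (100 - 99.0) / 100
Allowed downtime = 14.4 minutes

14.4 minutes


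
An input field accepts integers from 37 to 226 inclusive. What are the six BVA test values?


Range: [37, 226]
Boundaries: just below min, min, min+1, max-1, max, just above max
Values: [36, 37, 38, 225, 226, 227]

[36, 37, 38, 225, 226, 227]


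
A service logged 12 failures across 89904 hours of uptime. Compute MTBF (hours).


Formula: MTBF = Total operating time / Number of failures
MTBF = 89904 / 12
MTBF = 7492.0 hours

7492.0 hours


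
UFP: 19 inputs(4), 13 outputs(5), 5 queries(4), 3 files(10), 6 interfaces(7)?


UFP = EI*4 + EO*5 + EQ*4 + ILF*10 + EIF*7
UFP = 19*4 + 13*5 + 5*4 + 3*10 + 6*7
UFP = 76 + 65 + 20 + 30 + 42
UFP = 233

233


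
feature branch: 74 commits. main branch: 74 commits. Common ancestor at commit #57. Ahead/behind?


Common ancestor: commit #57
feature commits after divergence: 74 - 57 = 17
main commits after divergence: 74 - 57 = 17
feature is 17 commits ahead of main
main is 17 commits ahead of feature

feature ahead: 17, main ahead: 17


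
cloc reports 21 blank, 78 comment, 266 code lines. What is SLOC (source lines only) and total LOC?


Total LOC = blank + comment + code
Total LOC = 21 + 78 + 266 = 365
SLOC (source only) = code = 266

Total LOC: 365, SLOC: 266


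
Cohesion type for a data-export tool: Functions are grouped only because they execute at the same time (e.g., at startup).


Reasoning: Related by timing only
Type: Temporal cohesion

Temporal cohesion


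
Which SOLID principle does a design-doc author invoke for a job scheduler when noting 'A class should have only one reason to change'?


This describes the Single Responsibility Principle (SRP)

Single Responsibility Principle (SRP)


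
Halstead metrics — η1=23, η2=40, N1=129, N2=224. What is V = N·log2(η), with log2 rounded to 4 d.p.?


Formula: V = N * log2(η), where N = N1 + N2 and η = η1 + η2
η = 23 + 40 = 63
N = 129 + 224 = 353
log2(63) ≈ 5.9773
V = 353 * 5.9773 = 2109.99

2109.99


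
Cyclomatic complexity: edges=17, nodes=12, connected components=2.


Formula: V(G) = E - N + 2P
V(G) = 17 - 12 + 2*2
V(G) = 5 + 4
V(G) = 9

9


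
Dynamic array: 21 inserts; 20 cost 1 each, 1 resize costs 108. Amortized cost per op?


Formula: Amortized cost = Total cost / Operations
Total cost = (20 * 1) + (1 * 108)
Total cost = 20 + 108 = 128
Amortized = 128 / 21 = 6.0952

6.0952


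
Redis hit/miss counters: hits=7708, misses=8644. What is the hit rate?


Formula: hit rate = hits / (hits + misses) * 100
hit rate = 7708 / (7708 + 8644) * 100
hit rate = 7708 / 16352 * 100
hit rate = 47.14%

47.14%


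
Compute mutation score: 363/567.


Mutation score = killed / total * 100
Mutation score = 363 / 567 * 100
Mutation score = 64.02%

64.02%


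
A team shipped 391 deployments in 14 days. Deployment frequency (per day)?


Formula: deployments per day = releases / days
= 391 / 14
= 27.929 deploys/day
(equivalently, 195.5 deploys/week)

27.929 deploys/day


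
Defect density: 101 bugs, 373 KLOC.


Defect density = defects / KLOC
Defect density = 101 / 373
Defect density = 0.271 defects/KLOC

0.271 defects/KLOC


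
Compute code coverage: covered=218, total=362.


Coverage = covered / total * 100
Coverage = 218 / 362 * 100
Coverage = 60.22%

60.22%


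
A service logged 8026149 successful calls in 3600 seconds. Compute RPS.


Formula: throughput = requests / seconds
throughput = 8026149 / 3600
throughput = 2229.49 requests/second

2229.49 requests/second


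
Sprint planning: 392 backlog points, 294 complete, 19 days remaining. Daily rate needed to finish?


Formula: Required rate = Remaining points / Days left
Remaining = 392 - 294 = 98 points
Required rate = 98 / 19 = 5.16 points/day

5.16 points/day


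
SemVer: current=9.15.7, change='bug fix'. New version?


Current: 9.15.7
Change category: 'bug fix' → patch bump
SemVer rule: patch bump → increment PATCH (MAJOR and MINOR unchanged)
New: 9.15.8

9.15.8


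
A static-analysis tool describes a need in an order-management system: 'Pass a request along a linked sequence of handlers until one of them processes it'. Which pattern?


This matches the Chain of Responsibility pattern

Chain of Responsibility


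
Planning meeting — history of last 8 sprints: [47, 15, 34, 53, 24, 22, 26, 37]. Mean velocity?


Formula: Avg velocity = Total points / Number of sprints
Points: [47, 15, 34, 53, 24, 22, 26, 37]
Sum = 47 + 15 + 34 + 53 + 24 + 22 + 26 + 37 = 258
Avg velocity = 258 / 8 = 32.25 points/sprint

32.25 points/sprint


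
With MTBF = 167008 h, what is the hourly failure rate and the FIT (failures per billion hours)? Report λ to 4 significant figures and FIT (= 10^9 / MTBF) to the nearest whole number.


Formula: λ = 1 / MTBF; FIT = λ × 1e9 = 1e9 / MTBF
λ = 1 / 167008 ≈ 5.988e-06 failures/hour
FIT = 1e9 / 167008 ≈ 5988 failures per 1e9 hours (nearest whole number)

λ = 5.988e-06 /h, FIT = 5988


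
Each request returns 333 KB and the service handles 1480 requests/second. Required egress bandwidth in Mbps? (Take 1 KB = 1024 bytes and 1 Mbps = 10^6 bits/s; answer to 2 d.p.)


Formula: Mbps = payload_bytes * RPS * 8 / 1e6
Payload per request = 333 KB = 333 * 1024 = 340992 bytes
Total bytes/sec = 340992 * 1480 = 504668160
Total bits/sec = 504668160 * 8 = 4037345280
Mbps = 4037345280 / 1e6 = 4037.35

4037.35 Mbps


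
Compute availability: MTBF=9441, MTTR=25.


Availability = MTBF / (MTBF + MTTR)
Availability = 9441 / (9441 + 25)
Availability = 9441 / 9466
Availability = 99.7359%

99.7359%


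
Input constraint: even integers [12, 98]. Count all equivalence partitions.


Constraint: even integers in [12, 98]
Class 1: x < 12 — out-of-range invalid
Class 2: x in [12,98] but odd — wrong type invalid
Class 3: x in [12,98] and even — valid
Class 4: x > 98 — out-of-range invalid
Total equivalence classes: 4

4 equivalence classes


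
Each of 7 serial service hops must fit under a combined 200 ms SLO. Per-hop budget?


Formula: per_stage = total_budget / stages
per_stage = 200 / 7
per_stage = 28.57 ms

28.57 ms


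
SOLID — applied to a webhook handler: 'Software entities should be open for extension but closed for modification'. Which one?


This describes the Open/Closed Principle (OCP)

Open/Closed Principle (OCP)


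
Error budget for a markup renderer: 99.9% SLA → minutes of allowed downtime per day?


Formula: allowed downtime = period * (100 - SLA) / 100
Period (day) = 1440 minutes
Unavailability fraction = (100 - 99.9) / 100
Allowed downtime = 1440 * (100 - 99.9) / 100
Allowed downtime = 1.44 minutes

1.44 minutes


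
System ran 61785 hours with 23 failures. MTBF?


Formula: MTBF = Total operating time / Number of failures
MTBF = 61785 / 23
MTBF = 2686.3 hours

2686.3 hours


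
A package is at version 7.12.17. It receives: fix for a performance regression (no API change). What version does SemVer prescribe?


Current: 7.12.17
Change category: 'fix for a performance regression (no API change)' → patch bump
SemVer rule: patch bump → increment PATCH (MAJOR and MINOR unchanged)
New: 7.12.18

7.12.18


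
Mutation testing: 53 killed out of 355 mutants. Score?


Mutation score = killed / total * 100
Mutation score = 53 / 355 * 100
Mutation score = 14.93%

14.93%


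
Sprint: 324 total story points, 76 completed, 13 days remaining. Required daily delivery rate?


Formula: Required rate = Remaining points / Days left
Remaining = 324 - 76 = 248 points
Required rate = 248 / 13 = 19.08 points/day

19.08 points/day


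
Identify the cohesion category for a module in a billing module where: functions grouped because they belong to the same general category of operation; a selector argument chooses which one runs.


Reasoning: Grouped by category of activity, not by data or sequence
Type: Logical cohesion

Logical cohesion


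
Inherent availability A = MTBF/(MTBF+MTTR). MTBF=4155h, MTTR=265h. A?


Availability = MTBF / (MTBF + MTTR)
Availability = 4155 / (4155 + 265)
Availability = 4155 / 4420
Availability = 94.0045%

94.0045%


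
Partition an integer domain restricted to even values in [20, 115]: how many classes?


Constraint: even integers in [20, 115]
Class 1: x < 20 — out-of-range invalid
Class 2: x in [20,115] but odd — wrong type invalid
Class 3: x in [20,115] and even — valid
Class 4: x > 115 — out-of-range invalid
Total equivalence classes: 4

4 equivalence classes


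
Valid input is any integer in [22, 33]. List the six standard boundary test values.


Range: [22, 33]
Boundaries: just below min, min, min+1, max-1, max, just above max
Values: [21, 22, 23, 32, 33, 34]

[21, 22, 23, 32, 33, 34]


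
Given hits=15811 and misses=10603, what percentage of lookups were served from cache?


Formula: hit rate = hits / (hits + misses) * 100
hit rate = 15811 / (15811 + 10603) * 100
hit rate = 15811 / 26414 * 100
hit rate = 59.86%

59.86%


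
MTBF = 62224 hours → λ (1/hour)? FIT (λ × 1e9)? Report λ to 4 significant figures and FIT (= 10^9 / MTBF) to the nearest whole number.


Formula: λ = 1 / MTBF; FIT = λ × 1e9 = 1e9 / MTBF
λ = 1 / 62224 ≈ 1.607e-05 failures/hour
FIT = 1e9 / 62224 ≈ 16071 failures per 1e9 hours (nearest whole number)

λ = 1.607e-05 /h, FIT = 16071


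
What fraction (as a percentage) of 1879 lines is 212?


Coverage = covered / total * 100
Coverage = 212 / 1879 * 100
Coverage = 11.28%

11.28%


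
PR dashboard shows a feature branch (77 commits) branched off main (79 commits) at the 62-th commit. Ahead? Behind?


Common ancestor: commit #62
feature commits after divergence: 77 - 62 = 15
main commits after divergence: 79 - 62 = 17
feature is 15 commits ahead of main
main is 17 commits ahead of feature

feature ahead: 15, main ahead: 17


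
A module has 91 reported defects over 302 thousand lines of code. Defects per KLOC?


Defect density = defects / KLOC
Defect density = 91 / 302
Defect density = 0.301 defects/KLOC

0.301 defects/KLOC


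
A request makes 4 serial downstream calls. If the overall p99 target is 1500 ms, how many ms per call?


Formula: per_stage = total_budget / stages
per_stage = 1500 / 4
per_stage = 375.0 ms

375.0 ms


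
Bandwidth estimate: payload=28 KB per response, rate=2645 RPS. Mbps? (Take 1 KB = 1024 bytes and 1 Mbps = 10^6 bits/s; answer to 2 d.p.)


Formula: Mbps = payload_bytes * RPS * 8 / 1e6
Payload per request = 28 KB = 28 * 1024 = 28672 bytes
Total bytes/sec = 28672 * 2645 = 75837440
Total bits/sec = 75837440 * 8 = 606699520
Mbps = 606699520 / 1e6 = 606.7

606.7 Mbps


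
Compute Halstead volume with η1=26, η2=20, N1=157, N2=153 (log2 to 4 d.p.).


Formula: V = N * log2(η), where N = N1 + N2 and η = η1 + η2
η = 26 + 20 = 46
N = 157 + 153 = 310
log2(46) ≈ 5.5236
V = 310 * 5.5236 = 1712.32

1712.32


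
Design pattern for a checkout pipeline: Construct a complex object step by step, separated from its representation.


This matches the Builder pattern

Builder


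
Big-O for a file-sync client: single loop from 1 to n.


Reasoning: one pass through n items
Complexity: O(n)

O(n)


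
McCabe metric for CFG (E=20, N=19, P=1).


Formula: V(G) = E - N + 2P
V(G) = 20 - 19 + 2*1
V(G) = 1 + 2
V(G) = 3

3


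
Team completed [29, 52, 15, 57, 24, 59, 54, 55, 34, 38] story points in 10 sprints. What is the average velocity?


Formula: Avg velocity = Total points / Number of sprints
Points: [29, 52, 15, 57, 24, 59, 54, 55, 34, 38]
Sum = 29 + 52 + 15 + 57 + 24 + 59 + 54 + 55 + 34 + 38 = 417
Avg velocity = 417 / 10 = 41.7 points/sprint

41.7 points/sprint


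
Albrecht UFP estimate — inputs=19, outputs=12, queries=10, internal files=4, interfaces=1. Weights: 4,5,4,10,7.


UFP = EI*4 + EO*5 + EQ*4 + ILF*10 + EIF*7
UFP = 19*4 + 12*5 + 10*4 + 4*10 + 1*7
UFP = 76 + 60 + 40 + 40 + 7
UFP = 223

223


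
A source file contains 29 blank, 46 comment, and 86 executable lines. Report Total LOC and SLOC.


Total LOC = blank + comment + code
Total LOC = 29 + 46 + 86 = 161
SLOC (source only) = code = 86

Total LOC: 161, SLOC: 86


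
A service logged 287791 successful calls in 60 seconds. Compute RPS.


Formula: throughput = requests / seconds
throughput = 287791 / 60
throughput = 4796.52 requests/second

4796.52 requests/second


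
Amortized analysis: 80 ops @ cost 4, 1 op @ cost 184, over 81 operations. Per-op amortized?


Formula: Amortized cost = Total cost / Operations
Total cost = (80 * 4) + (1 * 184)
Total cost = 320 + 184 = 504
Amortized = 504 / 81 = 6.2222

6.2222


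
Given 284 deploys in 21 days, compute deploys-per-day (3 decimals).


Formula: deployments per day = releases / days
= 284 / 21
= 13.524 deploys/day
(equivalently, 94.67 deploys/week)

13.524 deploys/day


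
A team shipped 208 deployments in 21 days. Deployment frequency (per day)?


Formula: deployments per day = releases / days
= 208 / 21
= 9.905 deploys/day
(equivalently, 69.33 deploys/week)

9.905 deploys/day


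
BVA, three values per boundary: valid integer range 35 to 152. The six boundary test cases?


Range: [35, 152]
Boundaries: just below min, min, min+1, max-1, max, just above max
Values: [34, 35, 36, 151, 152, 153]

[34, 35, 36, 151, 152, 153]


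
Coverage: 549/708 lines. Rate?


Coverage = covered / total * 100
Coverage = 549 / 708 * 100
Coverage = 77.54%

77.54%


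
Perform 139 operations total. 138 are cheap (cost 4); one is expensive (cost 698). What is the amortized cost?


Formula: Amortized cost = Total cost / Operations
Total cost = (138 * 4) + (1 * 698)
Total cost = 552 + 698 = 1250
Amortized = 1250 / 139 = 8.9928

8.9928


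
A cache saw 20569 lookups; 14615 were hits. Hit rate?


Formula: hit rate = hits / (hits + misses) * 100
hit rate = 14615 / (14615 + 5954) * 100
hit rate = 14615 / 20569 * 100
hit rate = 71.05%

71.05%


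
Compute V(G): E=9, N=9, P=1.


Formula: V(G) = E - N + 2P
V(G) = 9 - 9 + 2*1
V(G) = 0 + 2
V(G) = 2

2


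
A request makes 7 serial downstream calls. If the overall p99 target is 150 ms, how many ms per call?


Formula: per_stage = total_budget / stages
per_stage = 150 / 7
per_stage = 21.43 ms

21.43 ms


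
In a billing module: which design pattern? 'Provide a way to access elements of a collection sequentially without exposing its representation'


This matches the Iterator pattern

Iterator


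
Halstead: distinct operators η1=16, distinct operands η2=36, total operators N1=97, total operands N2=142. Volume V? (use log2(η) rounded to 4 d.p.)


Formula: V = N * log2(η), where N = N1 + N2 and η = η1 + η2
η = 16 + 36 = 52
N = 97 + 142 = 239
log2(52) ≈ 5.7004
V = 239 * 5.7004 = 1362.40

1362.40


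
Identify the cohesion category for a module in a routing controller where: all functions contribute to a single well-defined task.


Reasoning: Best: single purpose
Type: Functional cohesion

Functional cohesion


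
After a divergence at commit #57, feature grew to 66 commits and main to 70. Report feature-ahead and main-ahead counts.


Common ancestor: commit #57
feature commits after divergence: 66 - 57 = 9
main commits after divergence: 70 - 57 = 13
feature is 9 commits ahead of main
main is 13 commits ahead of feature

feature ahead: 9, main ahead: 13


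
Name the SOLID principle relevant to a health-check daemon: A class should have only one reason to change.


This describes the Single Responsibility Principle (SRP)

Single Responsibility Principle (SRP)


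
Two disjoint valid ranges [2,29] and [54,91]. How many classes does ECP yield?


Valid ranges: [2,29] and [54,91]
Class 1: x < 2 — invalid
Class 2: 2 ≤ x ≤ 29 — valid
Class 3: 29 < x < 54 — invalid (gap between ranges)
Class 4: 54 ≤ x ≤ 91 — valid
Class 5: x > 91 — invalid
Total equivalence classes: 5

5 equivalence classes


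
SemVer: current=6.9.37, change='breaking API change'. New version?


Current: 6.9.37
Change category: 'breaking API change' → major bump
SemVer rule: major bump → increment MAJOR, reset MINOR and PATCH to 0
New: 7.0.0

7.0.0


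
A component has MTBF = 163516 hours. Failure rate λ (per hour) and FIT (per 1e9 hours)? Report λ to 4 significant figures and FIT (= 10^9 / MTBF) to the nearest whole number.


Formula: λ = 1 / MTBF; FIT = λ × 1e9 = 1e9 / MTBF
λ = 1 / 163516 ≈ 6.116e-06 failures/hour
FIT = 1e9 / 163516 ≈ 6116 failures per 1e9 hours (nearest whole number)

λ = 6.116e-06 /h, FIT = 6116


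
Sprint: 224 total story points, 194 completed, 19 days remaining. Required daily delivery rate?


Formula: Required rate = Remaining points / Days left
Remaining = 224 - 194 = 30 points
Required rate = 30 / 19 = 1.58 points/day

1.58 points/day


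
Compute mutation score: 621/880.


Mutation score = killed / total * 100
Mutation score = 621 / 880 * 100
Mutation score = 70.57%

70.57%


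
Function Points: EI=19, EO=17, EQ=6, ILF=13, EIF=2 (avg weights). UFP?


UFP = EI*4 + EO*5 + EQ*4 + ILF*10 + EIF*7
UFP = 19*4 + 17*5 + 6*4 + 13*10 + 2*7
UFP = 76 + 85 + 24 + 130 + 14
UFP = 329

329


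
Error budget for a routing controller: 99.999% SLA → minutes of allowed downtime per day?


Formula: allowed downtime = period * (100 - SLA) / 100
Period (day) = 1440 minutes
Unavailability fraction = (100 - 99.999) / 100
Allowed downtime = 1440 * (100 - 99.999) / 100
Allowed downtime = 0.0144 minutes

0.0144 minutes


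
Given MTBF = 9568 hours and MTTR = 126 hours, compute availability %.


Availability = MTBF / (MTBF + MTTR)
Availability = 9568 / (9568 + 126)
Availability = 9568 / 9694
Availability = 98.7002%

98.7002%


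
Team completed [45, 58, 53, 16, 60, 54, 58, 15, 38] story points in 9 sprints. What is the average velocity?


Formula: Avg velocity = Total points / Number of sprints
Points: [45, 58, 53, 16, 60, 54, 58, 15, 38]
Sum = 45 + 58 + 53 + 16 + 60 + 54 + 58 + 15 + 38 = 397
Avg velocity = 397 / 9 = 44.11 points/sprint

44.11 points/sprint


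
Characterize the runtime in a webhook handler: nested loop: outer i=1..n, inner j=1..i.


Reasoning: triangle: n(n+1)/2 ~ n^2/2
Complexity: O(n^2)

O(n^2)


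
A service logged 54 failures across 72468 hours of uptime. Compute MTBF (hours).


Formula: MTBF = Total operating time / Number of failures
MTBF = 72468 / 54
MTBF = 1342.0 hours

1342.0 hours


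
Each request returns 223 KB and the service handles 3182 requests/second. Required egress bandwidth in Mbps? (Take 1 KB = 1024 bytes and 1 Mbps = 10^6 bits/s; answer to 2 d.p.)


Formula: Mbps = payload_bytes * RPS * 8 / 1e6
Payload per request = 223 KB = 223 * 1024 = 228352 bytes
Total bytes/sec = 228352 * 3182 = 726616064
Total bits/sec = 726616064 * 8 = 5812928512
Mbps = 5812928512 / 1e6 = 5812.93

5812.93 Mbps


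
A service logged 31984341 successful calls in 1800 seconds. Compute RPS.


Formula: throughput = requests / seconds
throughput = 31984341 / 1800
throughput = 17769.08 requests/second

17769.08 requests/second


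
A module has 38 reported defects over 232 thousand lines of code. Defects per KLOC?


Defect density = defects / KLOC
Defect density = 38 / 232
Defect density = 0.164 defects/KLOC

0.164 defects/KLOC


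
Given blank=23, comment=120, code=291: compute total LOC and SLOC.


Total LOC = blank + comment + code
Total LOC = 23 + 120 + 291 = 434
SLOC (source only) = code = 291

Total LOC: 434, SLOC: 291


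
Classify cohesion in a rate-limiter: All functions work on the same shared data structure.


Reasoning: Functions share data
Type: Communicational cohesion

Communicational cohesion


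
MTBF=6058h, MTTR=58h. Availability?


Availability = MTBF / (MTBF + MTTR)
Availability = 6058 / (6058 + 58)
Availability = 6058 / 6116
Availability = 99.0517%

99.0517%


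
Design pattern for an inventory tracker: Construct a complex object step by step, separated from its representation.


This matches the Builder pattern

Builder


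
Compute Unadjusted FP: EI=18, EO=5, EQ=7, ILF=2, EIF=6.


UFP = EI*4 + EO*5 + EQ*4 + ILF*10 + EIF*7
UFP = 18*4 + 5*5 + 7*4 + 2*10 + 6*7
UFP = 72 + 25 + 28 + 20 + 42
UFP = 187

187


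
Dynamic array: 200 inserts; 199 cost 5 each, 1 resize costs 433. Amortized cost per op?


Formula: Amortized cost = Total cost / Operations
Total cost = (199 * 5) + (1 * 433)
Total cost = 995 + 433 = 1428
Amortized = 1428 / 200 = 7.14

7.14


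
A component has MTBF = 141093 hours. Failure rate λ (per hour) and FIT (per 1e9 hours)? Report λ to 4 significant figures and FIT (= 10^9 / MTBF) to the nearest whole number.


Formula: λ = 1 / MTBF; FIT = λ × 1e9 = 1e9 / MTBF
λ = 1 / 141093 ≈ 7.088e-06 failures/hour
FIT = 1e9 / 141093 ≈ 7088 failures per 1e9 hours (nearest whole number)

λ = 7.088e-06 /h, FIT = 7088


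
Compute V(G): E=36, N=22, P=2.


Formula: V(G) = E - N + 2P
V(G) = 36 - 22 + 2*2
V(G) = 14 + 4
V(G) = 18

18


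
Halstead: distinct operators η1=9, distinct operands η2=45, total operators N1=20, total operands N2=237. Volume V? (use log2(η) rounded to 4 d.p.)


Formula: V = N * log2(η), where N = N1 + N2 and η = η1 + η2
η = 9 + 45 = 54
N = 20 + 237 = 257
log2(54) ≈ 5.7549
V = 257 * 5.7549 = 1479.01

1479.01


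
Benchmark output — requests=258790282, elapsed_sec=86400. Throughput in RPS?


Formula: throughput = requests / seconds
throughput = 258790282 / 86400
throughput = 2995.26 requests/second

2995.26 requests/second


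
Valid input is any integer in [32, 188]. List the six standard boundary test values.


Range: [32, 188]
Boundaries: just below min, min, min+1, max-1, max, just above max
Values: [31, 32, 33, 187, 188, 189]

[31, 32, 33, 187, 188, 189]


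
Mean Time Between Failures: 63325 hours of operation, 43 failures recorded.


Formula: MTBF = Total operating time / Number of failures
MTBF = 63325 / 43
MTBF = 1472.67 hours

1472.67 hours


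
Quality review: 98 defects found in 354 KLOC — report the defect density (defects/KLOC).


Defect density = defects / KLOC
Defect density = 98 / 354
Defect density = 0.277 defects/KLOC

0.277 defects/KLOC


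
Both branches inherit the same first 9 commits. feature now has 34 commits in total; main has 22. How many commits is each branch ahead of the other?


Common ancestor: commit #9
feature commits after divergence: 34 - 9 = 25
main commits after divergence: 22 - 9 = 13
feature is 25 commits ahead of main
main is 13 commits ahead of feature

feature ahead: 25, main ahead: 13


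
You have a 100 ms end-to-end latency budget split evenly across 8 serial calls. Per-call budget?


Formula: per_stage = total_budget / stages
per_stage = 100 / 8
per_stage = 12.5 ms

12.5 ms


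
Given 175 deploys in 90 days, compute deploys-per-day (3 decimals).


Formula: deployments per day = releases / days
= 175 / 90
= 1.944 deploys/day
(equivalently, 13.61 deploys/week)

1.944 deploys/day


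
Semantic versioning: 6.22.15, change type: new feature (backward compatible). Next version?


Current: 6.22.15
Change category: 'new feature (backward compatible)' → minor bump
SemVer rule: minor bump → increment MINOR, reset PATCH to 0 (MAJOR unchanged)
New: 6.23.0

6.23.0


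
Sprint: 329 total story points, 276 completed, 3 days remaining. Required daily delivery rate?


Formula: Required rate = Remaining points / Days left
Remaining = 329 - 276 = 53 points
Required rate = 53 / 3 = 17.67 points/day

17.67 points/day


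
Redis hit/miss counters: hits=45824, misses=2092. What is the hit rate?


Formula: hit rate = hits / (hits + misses) * 100
hit rate = 45824 / (45824 + 2092) * 100
hit rate = 45824 / 47916 * 100
hit rate = 95.63%

95.63%


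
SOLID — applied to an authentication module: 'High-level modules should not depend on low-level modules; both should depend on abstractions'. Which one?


This describes the Dependency Inversion Principle (DIP)

Dependency Inversion Principle (DIP)


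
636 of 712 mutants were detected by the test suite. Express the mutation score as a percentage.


Mutation score = killed / total * 100
Mutation score = 636 / 712 * 100
Mutation score = 89.33%

89.33%


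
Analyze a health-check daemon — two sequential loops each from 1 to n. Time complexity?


Reasoning: sequential dominates: O(n) + O(n) = O(n)
Complexity: O(n)

O(n)


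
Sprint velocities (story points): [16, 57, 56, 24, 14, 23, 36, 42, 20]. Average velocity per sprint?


Formula: Avg velocity = Total points / Number of sprints
Points: [16, 57, 56, 24, 14, 23, 36, 42, 20]
Sum = 16 + 57 + 56 + 24 + 14 + 23 + 36 + 42 + 20 = 288
Avg velocity = 288 / 9 = 32.0 points/sprint

32.0 points/sprint


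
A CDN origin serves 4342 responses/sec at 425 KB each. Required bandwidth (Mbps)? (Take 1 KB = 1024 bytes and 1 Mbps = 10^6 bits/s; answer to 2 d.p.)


Formula: Mbps = payload_bytes * RPS * 8 / 1e6
Payload per request = 425 KB = 425 * 1024 = 435200 bytes
Total bytes/sec = 435200 * 4342 = 1889638400
Total bits/sec = 1889638400 * 8 = 15117107200
Mbps = 15117107200 / 1e6 = 15117.11

15117.11 Mbps


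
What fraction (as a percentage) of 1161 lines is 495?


Coverage = covered / total * 100
Coverage = 495 / 1161 * 100
Coverage = 42.64%

42.64%


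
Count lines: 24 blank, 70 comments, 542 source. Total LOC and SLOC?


Total LOC = blank + comment + code
Total LOC = 24 + 70 + 542 = 636
SLOC (source only) = code = 542

Total LOC: 636, SLOC: 542


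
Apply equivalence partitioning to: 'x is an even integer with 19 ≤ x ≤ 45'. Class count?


Constraint: even integers in [19, 45]
Class 1: x < 19 — out-of-range invalid
Class 2: x in [19,45] but odd — wrong type invalid
Class 3: x in [19,45] and even — valid
Class 4: x > 45 — out-of-range invalid
Total equivalence classes: 4

4 equivalence classes


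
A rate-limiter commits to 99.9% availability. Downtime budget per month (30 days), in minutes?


Formula: allowed downtime = period * (100 - SLA) / 100
Period (month (30 days)) = 43200 minutes
Unavailability fraction = (100 - 99.9) / 100
Allowed downtime = 43200 * (100 - 99.9) / 100
Allowed downtime = 43.2 minutes

43.2 minutes


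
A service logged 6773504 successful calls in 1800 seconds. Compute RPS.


Formula: throughput = requests / seconds
throughput = 6773504 / 1800
throughput = 3763.06 requests/second

3763.06 requests/second
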